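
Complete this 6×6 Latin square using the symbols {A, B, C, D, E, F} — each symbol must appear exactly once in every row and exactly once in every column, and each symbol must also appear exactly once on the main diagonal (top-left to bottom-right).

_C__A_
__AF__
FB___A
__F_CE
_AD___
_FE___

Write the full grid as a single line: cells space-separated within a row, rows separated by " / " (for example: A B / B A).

D C B E A F / C E A F B D / F B C D E A / B D F A C E / E A D B F C / A F E C D B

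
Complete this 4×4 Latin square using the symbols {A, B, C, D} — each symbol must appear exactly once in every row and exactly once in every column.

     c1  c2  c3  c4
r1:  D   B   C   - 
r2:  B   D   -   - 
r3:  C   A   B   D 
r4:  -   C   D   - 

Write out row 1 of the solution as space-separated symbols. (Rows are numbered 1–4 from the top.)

D B C A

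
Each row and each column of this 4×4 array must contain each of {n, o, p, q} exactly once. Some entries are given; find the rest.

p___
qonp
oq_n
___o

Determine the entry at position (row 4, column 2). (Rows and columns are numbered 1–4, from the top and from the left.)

p

row 1 has {p}; column 2 has {o,q} — only n is left for (r1,c2).
row 1 has {n,p}; column 4 has {n,o,p} — only q is left for (r1,c4).
row 3 has {n,o,q}; column 3 has {n} — only p is left for (r3,c3).
row 4 has {o}; column 1 has {o,p,q} — only n is left for (r4,c1).
row 4 has {n,o}; column 2 has {n,o,q} — only p is left for (r4,c2).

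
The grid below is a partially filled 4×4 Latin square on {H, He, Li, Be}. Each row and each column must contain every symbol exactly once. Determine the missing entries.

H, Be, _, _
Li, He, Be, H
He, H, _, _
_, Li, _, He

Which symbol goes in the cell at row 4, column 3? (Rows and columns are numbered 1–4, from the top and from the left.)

H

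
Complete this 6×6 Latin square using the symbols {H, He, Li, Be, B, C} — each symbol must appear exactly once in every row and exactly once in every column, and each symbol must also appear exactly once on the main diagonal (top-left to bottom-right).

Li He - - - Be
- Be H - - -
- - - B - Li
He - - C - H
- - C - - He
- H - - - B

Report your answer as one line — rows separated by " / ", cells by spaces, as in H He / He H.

Li He B H C Be / B Be H He Li C / H C He B Be Li / He Li Be C B H / Be B C Li H He / C H Li Be He B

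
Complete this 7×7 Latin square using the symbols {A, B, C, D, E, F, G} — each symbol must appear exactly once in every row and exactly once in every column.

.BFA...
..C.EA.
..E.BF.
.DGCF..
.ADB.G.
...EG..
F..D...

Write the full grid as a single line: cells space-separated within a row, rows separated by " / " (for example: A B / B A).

Cell (r3,c4): row 3 has {B,E,F}; column 4 has {A,B,C,D,E} → G.
Cell (r5,c5): row 5 has {A,B,D,G}; column 5 has {B,E,F,G} → C.
Cell (r7,c5): row 7 has {D,F}; column 5 has {B,C,E,F,G} → A.
Cell (r1,c5): row 1 has {A,B,F}; column 5 has {A,B,C,E,F,G} → D.
Cell (r2,c4): row 2 has {A,C,E}; column 4 has {A,B,C,D,E,G} → F.
Cell (r3,c2): row 3 has {B,E,F,G}; column 2 has {A,B,D} → C.
Cell (r5,c1): row 5 has {A,B,C,D,G}; column 1 has {F} → E.
Cell (r5,c7): row 5 has {A,B,C,D,E,G}; column 7 is empty so far → F.
Cell (r6,c2): row 6 has {E,G}; column 2 has {A,B,C,D} → F.
Cell (r7,c3): row 7 has {A,D,F}; column 3 has {C,D,E,F,G} → B.
Cell (r2,c2): row 2 has {A,C,E,F}; column 2 has {A,B,C,D,F} → G.
Cell (r6,c3): row 6 has {E,F,G}; column 3 has {B,C,D,E,F,G} → A.
Cell (r7,c2): row 7 has {A,B,D,F}; column 2 has {A,B,C,D,F,G} → E.
Cell (r7,c6): row 7 has {A,B,D,E,F}; column 6 has {A,F,G} → C.
Cell (r7,c7): row 7 has {A,B,C,D,E,F}; column 7 has {F} → G.
Cell (r1,c6): row 1 has {A,B,D,F}; column 6 has {A,C,F,G} → E.
Cell (r1,c7): row 1 has {A,B,D,E,F}; column 7 has {F,G} → C.
Cell (r4,c6): row 4 has {C,D,F,G}; column 6 has {A,C,E,F,G} → B.
Cell (r6,c6): row 6 has {A,E,F,G}; column 6 has {A,B,C,E,F,G} → D.
Cell (r6,c7): row 6 has {A,D,E,F,G}; column 7 has {C,F,G} → B.
Cell (r1,c1): row 1 has {A,B,C,D,E,F}; column 1 has {E,F} → G.
Cell (r2,c7): row 2 has {A,C,E,F,G}; column 7 has {B,C,F,G} → D.
Cell (r3,c7): row 3 has {B,C,E,F,G}; column 7 has {B,C,D,F,G} → A.
Cell (r4,c1): row 4 has {B,C,D,F,G}; column 1 has {E,F,G} → A.
Cell (r4,c7): row 4 has {A,B,C,D,F,G}; column 7 has {A,B,C,D,F,G} → E.
Cell (r6,c1): row 6 has {A,B,D,E,F,G}; column 1 has {A,E,F,G} → C.
Cell (r2,c1): row 2 has {A,C,D,E,F,G}; column 1 has {A,C,E,F,G} → B.
Cell (r3,c1): row 3 has {A,B,C,E,F,G}; column 1 has {A,B,C,E,F,G} → D.

G B F A D E C / B G C F E A D / D C E G B F A / A D G C F B E / E A D B C G F / C F A E G D B / F E B D A C G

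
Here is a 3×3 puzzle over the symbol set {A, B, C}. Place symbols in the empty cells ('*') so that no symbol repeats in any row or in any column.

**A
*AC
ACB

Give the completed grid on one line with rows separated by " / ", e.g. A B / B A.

At row 1, column 2: row 1 has {A}; column 2 has {A,C}; that leaves B.
At row 2, column 1: row 2 has {A,C}; column 1 has {A}; that leaves B.
At row 1, column 1: row 1 has {A,B}; column 1 has {A,B}; that leaves C.

C B A / B A C / A C B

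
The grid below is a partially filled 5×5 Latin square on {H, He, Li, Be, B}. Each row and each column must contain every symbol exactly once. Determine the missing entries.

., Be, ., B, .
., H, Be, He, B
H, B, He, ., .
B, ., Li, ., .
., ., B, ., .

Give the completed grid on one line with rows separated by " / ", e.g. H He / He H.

He Be H B Li / Li H Be He B / H B He Li Be / B He Li Be H / Be Li B H He

row 1 has {Be,B}; column 3 has {He,Li,Be,B} — only H is left for (r1,c3).
row 2 has {H,He,Be,B}; column 1 has {H,B} — only Li is left for (r2,c1).
row 4 has {Li,B}; column 2 has {H,Be,B} — only He is left for (r4,c2).
row 5 has {B}; column 2 has {H,He,Be,B} — only Li is left for (r5,c2).
row 1 has {H,Be,B}; column 1 has {H,Li,B} — only He is left for (r1,c1).
row 1 has {H,He,Be,B}; column 5 has {B} — only Li is left for (r1,c5).
row 3 has {H,He,B}; column 5 has {Li,B} — only Be is left for (r3,c5).
row 4 has {He,Li,B}; column 5 has {Li,Be,B} — only H is left for (r4,c5).
row 5 has {Li,B}; column 1 has {H,He,Li,B} — only Be is left for (r5,c1).
row 5 has {Li,Be,B}; column 4 has {He,B} — only H is left for (r5,c4).
row 5 has {H,Li,Be,B}; column 5 has {H,Li,Be,B} — only He is left for (r5,c5).
row 3 has {H,He,Be,B}; column 4 has {H,He,B} — only Li is left for (r3,c4).
row 4 has {H,He,Li,B}; column 4 has {H,He,Li,B} — only Be is left for (r4,c4).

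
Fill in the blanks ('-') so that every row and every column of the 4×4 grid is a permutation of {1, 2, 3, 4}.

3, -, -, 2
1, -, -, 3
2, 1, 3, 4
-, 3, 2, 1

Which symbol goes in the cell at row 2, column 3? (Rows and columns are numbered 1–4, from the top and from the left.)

4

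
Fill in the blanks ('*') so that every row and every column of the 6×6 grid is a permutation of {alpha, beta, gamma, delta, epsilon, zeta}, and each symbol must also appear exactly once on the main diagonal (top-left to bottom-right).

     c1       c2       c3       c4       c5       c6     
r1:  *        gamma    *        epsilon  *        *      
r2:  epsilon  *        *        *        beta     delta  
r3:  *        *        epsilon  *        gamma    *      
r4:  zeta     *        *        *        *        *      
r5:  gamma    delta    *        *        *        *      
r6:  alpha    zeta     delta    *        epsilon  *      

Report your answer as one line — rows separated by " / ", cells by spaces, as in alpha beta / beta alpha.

beta gamma alpha epsilon delta zeta / epsilon alpha zeta gamma beta delta / delta beta epsilon zeta gamma alpha / zeta epsilon gamma delta alpha beta / gamma delta beta alpha zeta epsilon / alpha zeta delta beta epsilon gamma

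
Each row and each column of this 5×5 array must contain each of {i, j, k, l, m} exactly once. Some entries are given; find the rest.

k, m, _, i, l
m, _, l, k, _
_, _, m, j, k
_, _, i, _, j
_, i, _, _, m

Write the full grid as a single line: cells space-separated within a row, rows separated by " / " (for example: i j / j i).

k m j i l / m j l k i / i l m j k / l k i m j / j i k l m

row 1 has {i,k,l,m}; column 3 has {i,l,m} — only j is left for (r1,c3).
row 2 has {k,l,m}; column 2 has {i,m} — only j is left for (r2,c2).
row 2 has {j,k,l,m}; column 5 has {j,k,l,m} — only i is left for (r2,c5).
row 3 has {j,k,m}; column 2 has {i,j,m} — only l is left for (r3,c2).
row 4 has {i,j}; column 1 has {k,m} — only l is left for (r4,c1).
row 4 has {i,j,l}; column 2 has {i,j,l,m} — only k is left for (r4,c2).
row 4 has {i,j,k,l}; column 4 has {i,j,k} — only m is left for (r4,c4).
row 5 has {i,m}; column 1 has {k,l,m} — only j is left for (r5,c1).
row 5 has {i,j,m}; column 3 has {i,j,l,m} — only k is left for (r5,c3).
row 5 has {i,j,k,m}; column 4 has {i,j,k,m} — only l is left for (r5,c4).
row 3 has {j,k,l,m}; column 1 has {j,k,l,m} — only i is left for (r3,c1).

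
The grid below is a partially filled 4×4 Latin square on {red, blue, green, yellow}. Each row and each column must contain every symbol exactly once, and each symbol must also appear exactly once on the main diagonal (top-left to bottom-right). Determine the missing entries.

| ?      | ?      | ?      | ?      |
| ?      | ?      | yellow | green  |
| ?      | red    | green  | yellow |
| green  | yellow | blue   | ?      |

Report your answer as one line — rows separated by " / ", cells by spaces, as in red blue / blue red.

yellow green red blue / red blue yellow green / blue red green yellow / green yellow blue red

(r1,c3) = red
(r1,c4) = blue
(r2,c2) = blue
(r3,c1) = blue
(r4,c4) = red
(r1,c1) = yellow
(r1,c2) = green
(r2,c1) = red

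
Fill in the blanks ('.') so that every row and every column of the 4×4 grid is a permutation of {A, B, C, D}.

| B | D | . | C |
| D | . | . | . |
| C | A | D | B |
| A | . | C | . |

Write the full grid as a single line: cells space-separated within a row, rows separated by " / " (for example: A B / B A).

(r1,c3) = A
(r2,c3) = B
(r2,c4) = A
(r4,c2) = B
(r4,c4) = D
(r2,c2) = C

B D A C / D C B A / C A D B / A B C D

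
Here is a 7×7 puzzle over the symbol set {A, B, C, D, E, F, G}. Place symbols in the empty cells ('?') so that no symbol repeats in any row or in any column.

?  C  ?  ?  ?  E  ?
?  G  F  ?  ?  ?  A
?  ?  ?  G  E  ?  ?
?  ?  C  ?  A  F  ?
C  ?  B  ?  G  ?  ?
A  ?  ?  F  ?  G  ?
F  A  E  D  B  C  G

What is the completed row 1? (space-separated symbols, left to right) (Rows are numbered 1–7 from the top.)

D C G A F E B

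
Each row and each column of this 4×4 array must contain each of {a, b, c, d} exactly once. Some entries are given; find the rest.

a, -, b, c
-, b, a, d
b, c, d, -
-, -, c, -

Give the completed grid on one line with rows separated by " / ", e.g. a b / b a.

a d b c / c b a d / b c d a / d a c b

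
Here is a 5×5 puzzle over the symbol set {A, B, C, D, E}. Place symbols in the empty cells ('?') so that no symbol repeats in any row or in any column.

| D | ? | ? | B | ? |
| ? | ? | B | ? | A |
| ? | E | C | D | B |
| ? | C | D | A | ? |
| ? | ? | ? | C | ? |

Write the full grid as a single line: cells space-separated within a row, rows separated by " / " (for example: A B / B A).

(r1,c2) = A
(r1,c3) = E
(r1,c5) = C
(r2,c2) = D
(r2,c4) = E
(r3,c1) = A
(r4,c5) = E
(r5,c2) = B
(r5,c3) = A
(r5,c5) = D
(r2,c1) = C
(r4,c1) = B
(r5,c1) = E

D A E B C / C D B E A / A E C D B / B C D A E / E B A C D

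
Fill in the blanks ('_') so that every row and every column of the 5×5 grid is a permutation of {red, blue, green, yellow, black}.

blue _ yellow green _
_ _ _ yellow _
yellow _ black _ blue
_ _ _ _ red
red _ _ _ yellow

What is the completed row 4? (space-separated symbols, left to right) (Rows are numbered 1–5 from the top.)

row 1 has {blue,green,yellow}; column 5 has {red,blue,yellow} — only black is left for (r1,c5).
row 2 has {yellow}; column 5 has {red,blue,yellow,black} — only green is left for (r2,c5).
row 3 has {blue,yellow,black}; column 4 has {green,yellow} — only red is left for (r3,c4).
row 1 has {blue,green,yellow,black}; column 2 is empty so far — only red is left for (r1,c2).
row 2 has {green,yellow}; column 1 has {red,blue,yellow} — only black is left for (r2,c1).
row 2 has {green,yellow,black}; column 2 has {red} — only blue is left for (r2,c2).
row 2 has {blue,green,yellow,black}; column 3 has {yellow,black} — only red is left for (r2,c3).
row 3 has {red,blue,yellow,black}; column 2 has {red,blue} — only green is left for (r3,c2).
row 4 has {red}; column 1 has {red,blue,yellow,black} — only green is left for (r4,c1).
row 4 has {red,green}; column 3 has {red,yellow,black} — only blue is left for (r4,c3).
row 4 has {red,blue,green}; column 4 has {red,green,yellow} — only black is left for (r4,c4).
row 5 has {red,yellow}; column 2 has {red,blue,green} — only black is left for (r5,c2).
row 5 has {red,yellow,black}; column 3 has {red,blue,yellow,black} — only green is left for (r5,c3).
row 5 has {red,green,yellow,black}; column 4 has {red,green,yellow,black} — only blue is left for (r5,c4).
row 4 has {red,blue,green,black}; column 2 has {red,blue,green,black} — only yellow is left for (r4,c2).

green yellow blue black red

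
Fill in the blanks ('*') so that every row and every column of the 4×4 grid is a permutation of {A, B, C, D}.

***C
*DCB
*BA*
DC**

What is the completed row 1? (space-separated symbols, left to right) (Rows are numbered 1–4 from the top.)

B A D C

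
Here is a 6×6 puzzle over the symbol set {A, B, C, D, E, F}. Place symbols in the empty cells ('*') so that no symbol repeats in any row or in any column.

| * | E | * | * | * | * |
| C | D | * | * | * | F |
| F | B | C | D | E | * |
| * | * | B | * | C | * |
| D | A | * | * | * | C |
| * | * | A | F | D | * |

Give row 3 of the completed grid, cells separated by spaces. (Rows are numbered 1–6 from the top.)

row 2 has {C,D,F}; column 3 has {A,B,C} — only E is left for (r2,c3).
row 3 has {B,C,D,E,F}; column 6 has {C,F} — only A is left for (r3,c6).

F B C D E A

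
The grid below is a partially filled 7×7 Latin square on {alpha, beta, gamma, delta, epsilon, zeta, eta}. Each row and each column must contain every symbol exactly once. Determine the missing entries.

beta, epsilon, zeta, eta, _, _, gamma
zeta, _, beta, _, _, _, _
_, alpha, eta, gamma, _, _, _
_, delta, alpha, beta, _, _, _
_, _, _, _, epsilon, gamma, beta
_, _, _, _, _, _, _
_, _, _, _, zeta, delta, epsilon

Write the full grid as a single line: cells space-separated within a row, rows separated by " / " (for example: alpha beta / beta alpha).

beta epsilon zeta eta delta alpha gamma / zeta gamma beta epsilon alpha eta delta / delta alpha eta gamma beta epsilon zeta / epsilon delta alpha beta gamma zeta eta / alpha eta delta zeta epsilon gamma beta / gamma zeta epsilon delta eta beta alpha / eta beta gamma alpha zeta delta epsilon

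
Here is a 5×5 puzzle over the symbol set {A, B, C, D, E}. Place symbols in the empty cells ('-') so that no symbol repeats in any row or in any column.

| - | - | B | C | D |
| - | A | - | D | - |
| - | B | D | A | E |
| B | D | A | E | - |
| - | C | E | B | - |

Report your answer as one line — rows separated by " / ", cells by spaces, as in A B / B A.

At row 1, column 2: row 1 has {B,C,D}; column 2 has {A,B,C,D}; that leaves E.
At row 2, column 3: row 2 has {A,D}; column 3 has {A,B,D,E}; that leaves C.
At row 2, column 5: row 2 has {A,C,D}; column 5 has {D,E}; that leaves B.
At row 3, column 1: row 3 has {A,B,D,E}; column 1 has {B}; that leaves C.
At row 4, column 5: row 4 has {A,B,D,E}; column 5 has {B,D,E}; that leaves C.
At row 5, column 5: row 5 has {B,C,E}; column 5 has {B,C,D,E}; that leaves A.
At row 1, column 1: row 1 has {B,C,D,E}; column 1 has {B,C}; that leaves A.
At row 2, column 1: row 2 has {A,B,C,D}; column 1 has {A,B,C}; that leaves E.
At row 5, column 1: row 5 has {A,B,C,E}; column 1 has {A,B,C,E}; that leaves D.

A E B C D / E A C D B / C B D A E / B D A E C / D C E B A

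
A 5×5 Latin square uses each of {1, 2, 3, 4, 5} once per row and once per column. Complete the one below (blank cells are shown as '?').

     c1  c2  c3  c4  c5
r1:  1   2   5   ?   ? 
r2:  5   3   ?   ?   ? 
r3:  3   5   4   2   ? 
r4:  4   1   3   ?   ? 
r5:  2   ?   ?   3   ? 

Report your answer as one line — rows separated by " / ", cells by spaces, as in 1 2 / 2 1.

1 2 5 4 3 / 5 3 2 1 4 / 3 5 4 2 1 / 4 1 3 5 2 / 2 4 1 3 5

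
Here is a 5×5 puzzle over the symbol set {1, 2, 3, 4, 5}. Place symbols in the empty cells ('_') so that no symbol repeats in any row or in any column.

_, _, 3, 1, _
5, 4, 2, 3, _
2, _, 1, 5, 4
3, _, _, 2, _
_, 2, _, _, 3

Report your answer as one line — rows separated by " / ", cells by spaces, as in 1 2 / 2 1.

(r1,c1) = 4
(r1,c2) = 5
(r1,c5) = 2
(r2,c5) = 1
(r3,c2) = 3
(r4,c2) = 1
(r4,c5) = 5
(r5,c1) = 1
(r5,c4) = 4
(r4,c3) = 4
(r5,c3) = 5

4 5 3 1 2 / 5 4 2 3 1 / 2 3 1 5 4 / 3 1 4 2 5 / 1 2 5 4 3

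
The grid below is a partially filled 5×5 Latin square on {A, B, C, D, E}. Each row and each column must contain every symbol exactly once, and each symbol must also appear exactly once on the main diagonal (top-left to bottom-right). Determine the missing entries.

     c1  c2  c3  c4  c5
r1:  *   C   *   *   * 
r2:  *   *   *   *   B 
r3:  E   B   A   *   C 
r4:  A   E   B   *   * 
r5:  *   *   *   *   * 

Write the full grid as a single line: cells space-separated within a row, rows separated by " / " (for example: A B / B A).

At row 2, column 2: row 2 has {B}; column 2 has {B,C,E}; the diagonal has {A}; that leaves D.
At row 3, column 4: row 3 has {A,B,C,E}; column 4 is empty so far; that leaves D.
At row 4, column 4: row 4 has {A,B,E}; column 4 has {D}; the diagonal has {A,D}; that leaves C.
At row 4, column 5: row 4 has {A,B,C,E}; column 5 has {B,C}; that leaves D.
At row 5, column 2: row 5 is empty so far; column 2 has {B,C,D,E}; that leaves A.
At row 5, column 5: row 5 has {A}; column 5 has {B,C,D}; the diagonal has {A,C,D}; that leaves E.
At row 1, column 1: row 1 has {C}; column 1 has {A,E}; the diagonal has {A,C,D,E}; that leaves B.
At row 1, column 5: row 1 has {B,C}; column 5 has {B,C,D,E}; that leaves A.
At row 2, column 1: row 2 has {B,D}; column 1 has {A,B,E}; that leaves C.
At row 2, column 3: row 2 has {B,C,D}; column 3 has {A,B}; that leaves E.
At row 2, column 4: row 2 has {B,C,D,E}; column 4 has {C,D}; that leaves A.
At row 5, column 1: row 5 has {A,E}; column 1 has {A,B,C,E}; that leaves D.
At row 5, column 3: row 5 has {A,D,E}; column 3 has {A,B,E}; that leaves C.
At row 5, column 4: row 5 has {A,C,D,E}; column 4 has {A,C,D}; that leaves B.
At row 1, column 3: row 1 has {A,B,C}; column 3 has {A,B,C,E}; that leaves D.
At row 1, column 4: row 1 has {A,B,C,D}; column 4 has {A,B,C,D}; that leaves E.

B C D E A / C D E A B / E B A D C / A E B C D / D A C B E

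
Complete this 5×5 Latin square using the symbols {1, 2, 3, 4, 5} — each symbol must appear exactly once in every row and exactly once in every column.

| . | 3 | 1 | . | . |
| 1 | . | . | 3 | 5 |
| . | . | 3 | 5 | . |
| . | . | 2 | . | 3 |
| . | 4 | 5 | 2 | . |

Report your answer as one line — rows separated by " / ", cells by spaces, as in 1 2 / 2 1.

5 3 1 4 2 / 1 2 4 3 5 / 2 1 3 5 4 / 4 5 2 1 3 / 3 4 5 2 1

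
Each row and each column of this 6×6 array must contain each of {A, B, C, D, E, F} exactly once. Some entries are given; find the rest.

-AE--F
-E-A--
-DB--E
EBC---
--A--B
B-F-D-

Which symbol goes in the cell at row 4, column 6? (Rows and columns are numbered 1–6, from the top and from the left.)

Cell (r2,c3): row 2 has {A,E}; column 3 has {A,B,C,E,F} → D.
Cell (r2,c6): row 2 has {A,D,E}; column 6 has {B,E,F} → C.
Cell (r6,c2): row 6 has {B,D,F}; column 2 has {A,B,D,E} → C.
Cell (r6,c4): row 6 has {B,C,D,F}; column 4 has {A} → E.
Cell (r6,c6): row 6 has {B,C,D,E,F}; column 6 has {B,C,E,F} → A.
Cell (r2,c1): row 2 has {A,C,D,E}; column 1 has {B,E} → F.
Cell (r2,c5): row 2 has {A,C,D,E,F}; column 5 has {D} → B.
Cell (r4,c6): row 4 has {B,C,E}; column 6 has {A,B,C,E,F} → D.

D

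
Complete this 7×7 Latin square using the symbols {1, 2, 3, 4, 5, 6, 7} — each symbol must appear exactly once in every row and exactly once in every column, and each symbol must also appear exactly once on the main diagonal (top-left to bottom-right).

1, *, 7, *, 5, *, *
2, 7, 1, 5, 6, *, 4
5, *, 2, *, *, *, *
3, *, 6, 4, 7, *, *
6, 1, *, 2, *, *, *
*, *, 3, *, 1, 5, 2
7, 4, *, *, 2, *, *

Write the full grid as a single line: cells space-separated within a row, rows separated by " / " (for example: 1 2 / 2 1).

1 2 7 6 5 4 3 / 2 7 1 5 6 3 4 / 5 3 2 1 4 6 7 / 3 5 6 4 7 2 1 / 6 1 4 2 3 7 5 / 4 6 3 7 1 5 2 / 7 4 5 3 2 1 6

(r2,c6) = 3
(r5,c5) = 3
(r6,c1) = 4
(r6,c2) = 6
(r6,c4) = 7
(r7,c3) = 5
(r7,c7) = 6
(r1,c7) = 3
(r3,c2) = 3
(r3,c5) = 4
(r5,c3) = 4
(r5,c6) = 7
(r5,c7) = 5
(r7,c6) = 1
(r1,c2) = 2
(r1,c4) = 6
(r1,c6) = 4
(r3,c4) = 1
(r3,c6) = 6
(r3,c7) = 7
(r4,c2) = 5
(r4,c6) = 2
(r4,c7) = 1
(r7,c4) = 3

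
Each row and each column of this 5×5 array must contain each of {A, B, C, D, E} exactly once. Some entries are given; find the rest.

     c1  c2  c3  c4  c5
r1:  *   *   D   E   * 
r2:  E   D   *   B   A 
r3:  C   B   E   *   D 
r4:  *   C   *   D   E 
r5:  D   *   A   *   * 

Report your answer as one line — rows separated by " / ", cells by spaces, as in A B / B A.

row 1 has {D,E}; column 2 has {B,C,D} — only A is left for (r1,c2).
row 2 has {A,B,D,E}; column 3 has {A,D,E} — only C is left for (r2,c3).
row 3 has {B,C,D,E}; column 4 has {B,D,E} — only A is left for (r3,c4).
row 4 has {C,D,E}; column 3 has {A,C,D,E} — only B is left for (r4,c3).
row 5 has {A,D}; column 2 has {A,B,C,D} — only E is left for (r5,c2).
row 5 has {A,D,E}; column 4 has {A,B,D,E} — only C is left for (r5,c4).
row 5 has {A,C,D,E}; column 5 has {A,D,E} — only B is left for (r5,c5).
row 1 has {A,D,E}; column 1 has {C,D,E} — only B is left for (r1,c1).
row 1 has {A,B,D,E}; column 5 has {A,B,D,E} — only C is left for (r1,c5).
row 4 has {B,C,D,E}; column 1 has {B,C,D,E} — only A is left for (r4,c1).

B A D E C / E D C B A / C B E A D / A C B D E / D E A C B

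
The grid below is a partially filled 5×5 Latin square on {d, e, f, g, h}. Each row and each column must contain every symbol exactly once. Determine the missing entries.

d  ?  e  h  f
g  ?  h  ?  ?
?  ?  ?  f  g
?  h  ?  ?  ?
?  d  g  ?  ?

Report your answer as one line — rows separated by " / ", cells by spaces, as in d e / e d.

d g e h f / g f h d e / h e d f g / e h f g d / f d g e h

At row 1, column 2: row 1 has {d,e,f,h}; column 2 has {d,h}; that leaves g.
At row 3, column 2: row 3 has {f,g}; column 2 has {d,g,h}; that leaves e.
At row 3, column 3: row 3 has {e,f,g}; column 3 has {e,g,h}; that leaves d.
At row 4, column 3: row 4 has {h}; column 3 has {d,e,g,h}; that leaves f.
At row 5, column 4: row 5 has {d,g}; column 4 has {f,h}; that leaves e.
At row 5, column 5: row 5 has {d,e,g}; column 5 has {f,g}; that leaves h.
At row 2, column 2: row 2 has {g,h}; column 2 has {d,e,g,h}; that leaves f.
At row 2, column 4: row 2 has {f,g,h}; column 4 has {e,f,h}; that leaves d.
At row 2, column 5: row 2 has {d,f,g,h}; column 5 has {f,g,h}; that leaves e.
At row 3, column 1: row 3 has {d,e,f,g}; column 1 has {d,g}; that leaves h.
At row 4, column 1: row 4 has {f,h}; column 1 has {d,g,h}; that leaves e.
At row 4, column 4: row 4 has {e,f,h}; column 4 has {d,e,f,h}; that leaves g.
At row 4, column 5: row 4 has {e,f,g,h}; column 5 has {e,f,g,h}; that leaves d.
At row 5, column 1: row 5 has {d,e,g,h}; column 1 has {d,e,g,h}; that leaves f.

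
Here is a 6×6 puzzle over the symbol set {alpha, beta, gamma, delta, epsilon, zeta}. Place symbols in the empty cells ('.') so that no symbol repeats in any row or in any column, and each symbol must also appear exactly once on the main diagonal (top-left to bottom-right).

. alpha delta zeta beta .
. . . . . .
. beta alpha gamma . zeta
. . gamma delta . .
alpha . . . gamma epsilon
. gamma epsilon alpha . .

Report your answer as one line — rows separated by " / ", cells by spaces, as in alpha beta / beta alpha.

epsilon alpha delta zeta beta gamma / gamma zeta beta epsilon alpha delta / delta beta alpha gamma epsilon zeta / beta epsilon gamma delta zeta alpha / alpha delta zeta beta gamma epsilon / zeta gamma epsilon alpha delta beta

(r1,c1) = epsilon
(r1,c6) = gamma
(r2,c2) = zeta
(r2,c3) = beta
(r2,c4) = epsilon
(r3,c1) = delta
(r3,c5) = epsilon
(r4,c2) = epsilon
(r5,c2) = delta
(r5,c3) = zeta
(r5,c4) = beta
(r6,c6) = beta
(r2,c1) = gamma
(r4,c6) = alpha
(r6,c1) = zeta
(r6,c5) = delta
(r2,c5) = alpha
(r2,c6) = delta
(r4,c1) = beta
(r4,c5) = zeta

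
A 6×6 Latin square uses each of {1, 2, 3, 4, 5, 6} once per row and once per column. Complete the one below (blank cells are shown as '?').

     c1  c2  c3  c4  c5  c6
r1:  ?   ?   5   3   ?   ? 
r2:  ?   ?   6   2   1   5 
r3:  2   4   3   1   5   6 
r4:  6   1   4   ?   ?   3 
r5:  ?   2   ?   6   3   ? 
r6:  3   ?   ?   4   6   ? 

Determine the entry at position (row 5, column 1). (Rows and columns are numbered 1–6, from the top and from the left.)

5

(r1,c2) = 6
(r2,c1) = 4
(r2,c2) = 3
(r4,c4) = 5
(r4,c5) = 2
(r5,c3) = 1
(r5,c6) = 4
(r6,c2) = 5
(r6,c3) = 2
(r6,c6) = 1
(r1,c1) = 1
(r1,c5) = 4
(r1,c6) = 2
(r5,c1) = 5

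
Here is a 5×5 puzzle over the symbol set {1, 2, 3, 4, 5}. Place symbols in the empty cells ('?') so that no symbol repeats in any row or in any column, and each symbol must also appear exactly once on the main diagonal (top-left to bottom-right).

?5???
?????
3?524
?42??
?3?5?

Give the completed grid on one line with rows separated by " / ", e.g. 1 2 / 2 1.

Cell (r3,c2): row 3 has {2,3,4,5}; column 2 has {3,4,5} → 1.
Cell (r2,c2): row 2 is empty so far; column 2 has {1,3,4,5}; the diagonal has {5} → 2.
Cell (r5,c5): row 5 has {3,5}; column 5 has {4}; the diagonal has {2,5} → 1.
Cell (r1,c1): row 1 has {5}; column 1 has {3}; the diagonal has {1,2,5} → 4.
Cell (r4,c4): row 4 has {2,4}; column 4 has {2,5}; the diagonal has {1,2,4,5} → 3.
Cell (r4,c5): row 4 has {2,3,4}; column 5 has {1,4} → 5.
Cell (r5,c1): row 5 has {1,3,5}; column 1 has {3,4} → 2.
Cell (r5,c3): row 5 has {1,2,3,5}; column 3 has {2,5} → 4.
Cell (r1,c4): row 1 has {4,5}; column 4 has {2,3,5} → 1.
Cell (r2,c4): row 2 has {2}; column 4 has {1,2,3,5} → 4.
Cell (r2,c5): row 2 has {2,4}; column 5 has {1,4,5} → 3.
Cell (r4,c1): row 4 has {2,3,4,5}; column 1 has {2,3,4} → 1.
Cell (r1,c3): row 1 has {1,4,5}; column 3 has {2,4,5} → 3.
Cell (r1,c5): row 1 has {1,3,4,5}; column 5 has {1,3,4,5} → 2.
Cell (r2,c1): row 2 has {2,3,4}; column 1 has {1,2,3,4} → 5.
Cell (r2,c3): row 2 has {2,3,4,5}; column 3 has {2,3,4,5} → 1.

4 5 3 1 2 / 5 2 1 4 3 / 3 1 5 2 4 / 1 4 2 3 5 / 2 3 4 5 1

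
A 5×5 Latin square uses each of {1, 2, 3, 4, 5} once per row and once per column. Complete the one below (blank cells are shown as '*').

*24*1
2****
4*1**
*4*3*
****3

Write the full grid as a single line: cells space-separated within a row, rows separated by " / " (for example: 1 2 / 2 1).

3 2 4 5 1 / 2 5 3 1 4 / 4 3 1 2 5 / 1 4 5 3 2 / 5 1 2 4 3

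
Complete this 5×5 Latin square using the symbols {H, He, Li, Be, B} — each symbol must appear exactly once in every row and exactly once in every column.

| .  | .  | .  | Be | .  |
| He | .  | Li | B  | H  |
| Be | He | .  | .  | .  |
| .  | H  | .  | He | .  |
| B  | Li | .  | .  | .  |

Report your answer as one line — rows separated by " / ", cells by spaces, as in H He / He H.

H B He Be Li / He Be Li B H / Be He H Li B / Li H B He Be / B Li Be H He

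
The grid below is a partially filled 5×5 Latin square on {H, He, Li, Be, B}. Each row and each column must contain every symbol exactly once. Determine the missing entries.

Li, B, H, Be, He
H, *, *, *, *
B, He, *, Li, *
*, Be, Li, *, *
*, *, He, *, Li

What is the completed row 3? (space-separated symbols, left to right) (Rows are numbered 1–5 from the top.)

B He Be Li H

At row 2, column 2: row 2 has {H}; column 2 has {He,Be,B}; that leaves Li.
At row 3, column 3: row 3 has {He,Li,B}; column 3 has {H,He,Li}; that leaves Be.
At row 3, column 5: row 3 has {He,Li,Be,B}; column 5 has {He,Li}; that leaves H.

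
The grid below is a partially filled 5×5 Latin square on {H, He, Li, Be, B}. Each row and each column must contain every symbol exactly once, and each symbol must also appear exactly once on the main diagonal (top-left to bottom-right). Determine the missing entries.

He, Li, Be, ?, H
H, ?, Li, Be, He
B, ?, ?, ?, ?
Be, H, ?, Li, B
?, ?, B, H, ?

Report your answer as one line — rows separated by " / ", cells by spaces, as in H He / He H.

He Li Be B H / H B Li Be He / B Be H He Li / Be H He Li B / Li He B H Be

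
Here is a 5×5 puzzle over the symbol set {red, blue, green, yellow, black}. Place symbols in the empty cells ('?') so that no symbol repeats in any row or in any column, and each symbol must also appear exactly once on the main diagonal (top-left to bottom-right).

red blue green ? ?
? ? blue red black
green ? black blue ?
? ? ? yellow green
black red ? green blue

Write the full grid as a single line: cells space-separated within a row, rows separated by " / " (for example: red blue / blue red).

red blue green black yellow / yellow green blue red black / green yellow black blue red / blue black red yellow green / black red yellow green blue

(r1,c4) = black
(r1,c5) = yellow
(r2,c1) = yellow
(r2,c2) = green
(r3,c2) = yellow
(r3,c5) = red
(r4,c1) = blue
(r4,c2) = black
(r4,c3) = red
(r5,c3) = yellow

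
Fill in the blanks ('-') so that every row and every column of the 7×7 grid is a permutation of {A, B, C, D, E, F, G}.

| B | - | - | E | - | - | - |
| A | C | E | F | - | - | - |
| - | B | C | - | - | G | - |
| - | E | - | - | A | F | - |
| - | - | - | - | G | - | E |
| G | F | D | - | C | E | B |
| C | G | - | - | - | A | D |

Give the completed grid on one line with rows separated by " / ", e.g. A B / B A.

B A G E D C F / A C E F B D G / E B C D F G A / D E B G A F C / F D A C G B E / G F D A C E B / C G F B E A D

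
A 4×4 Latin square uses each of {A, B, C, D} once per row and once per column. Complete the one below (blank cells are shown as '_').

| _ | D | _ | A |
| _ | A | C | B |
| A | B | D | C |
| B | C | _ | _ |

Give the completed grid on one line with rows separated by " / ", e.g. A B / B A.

C D B A / D A C B / A B D C / B C A D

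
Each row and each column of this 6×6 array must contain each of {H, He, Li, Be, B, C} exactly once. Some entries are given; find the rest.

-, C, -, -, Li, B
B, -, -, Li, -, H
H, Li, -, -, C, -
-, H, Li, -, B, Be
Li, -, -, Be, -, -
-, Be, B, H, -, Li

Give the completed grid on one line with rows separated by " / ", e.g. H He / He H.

Cell (r1,c4): row 1 has {Li,B,C}; column 4 has {H,Li,Be} → He.
Cell (r2,c2): row 2 has {H,Li,B}; column 2 has {H,Li,Be,C} → He.
Cell (r2,c5): row 2 has {H,He,Li,B}; column 5 has {Li,B,C} → Be.
Cell (r3,c4): row 3 has {H,Li,C}; column 4 has {H,He,Li,Be} → B.
Cell (r3,c6): row 3 has {H,Li,B,C}; column 6 has {H,Li,Be,B} → He.
Cell (r4,c4): row 4 has {H,Li,Be,B}; column 4 has {H,He,Li,Be,B} → C.
Cell (r5,c2): row 5 has {Li,Be}; column 2 has {H,He,Li,Be,C} → B.
Cell (r5,c6): row 5 has {Li,Be,B}; column 6 has {H,He,Li,Be,B} → C.
Cell (r6,c5): row 6 has {H,Li,Be,B}; column 5 has {Li,Be,B,C} → He.
Cell (r1,c1): row 1 has {He,Li,B,C}; column 1 has {H,Li,B} → Be.
Cell (r1,c3): row 1 has {He,Li,Be,B,C}; column 3 has {Li,B} → H.
Cell (r2,c3): row 2 has {H,He,Li,Be,B}; column 3 has {H,Li,B} → C.
Cell (r3,c3): row 3 has {H,He,Li,B,C}; column 3 has {H,Li,B,C} → Be.
Cell (r4,c1): row 4 has {H,Li,Be,B,C}; column 1 has {H,Li,Be,B} → He.
Cell (r5,c3): row 5 has {Li,Be,B,C}; column 3 has {H,Li,Be,B,C} → He.
Cell (r5,c5): row 5 has {He,Li,Be,B,C}; column 5 has {He,Li,Be,B,C} → H.
Cell (r6,c1): row 6 has {H,He,Li,Be,B}; column 1 has {H,He,Li,Be,B} → C.

Be C H He Li B / B He C Li Be H / H Li Be B C He / He H Li C B Be / Li B He Be H C / C Be B H He Li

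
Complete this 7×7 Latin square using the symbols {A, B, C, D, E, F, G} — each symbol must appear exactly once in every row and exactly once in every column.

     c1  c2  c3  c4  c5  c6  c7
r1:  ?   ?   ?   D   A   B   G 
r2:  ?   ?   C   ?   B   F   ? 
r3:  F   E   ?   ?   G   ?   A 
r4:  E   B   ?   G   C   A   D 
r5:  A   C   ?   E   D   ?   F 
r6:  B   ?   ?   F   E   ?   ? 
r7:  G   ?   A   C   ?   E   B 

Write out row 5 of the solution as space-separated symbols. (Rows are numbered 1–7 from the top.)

A C B E D G F

Cell (r1,c1): row 1 has {A,B,D,G}; column 1 has {A,B,E,F,G} → C.
Cell (r1,c2): row 1 has {A,B,C,D,G}; column 2 has {B,C,E} → F.
Cell (r1,c3): row 1 has {A,B,C,D,F,G}; column 3 has {A,C} → E.
Cell (r2,c1): row 2 has {B,C,F}; column 1 has {A,B,C,E,F,G} → D.
Cell (r2,c4): row 2 has {B,C,D,F}; column 4 has {C,D,E,F,G} → A.
Cell (r2,c7): row 2 has {A,B,C,D,F}; column 7 has {A,B,D,F,G} → E.
Cell (r3,c4): row 3 has {A,E,F,G}; column 4 has {A,C,D,E,F,G} → B.
Cell (r4,c3): row 4 has {A,B,C,D,E,G}; column 3 has {A,C,E} → F.
Cell (r5,c6): row 5 has {A,C,D,E,F}; column 6 has {A,B,E,F} → G.
Cell (r6,c7): row 6 has {B,E,F}; column 7 has {A,B,D,E,F,G} → C.
Cell (r7,c2): row 7 has {A,B,C,E,G}; column 2 has {B,C,E,F} → D.
Cell (r7,c5): row 7 has {A,B,C,D,E,G}; column 5 has {A,B,C,D,E,G} → F.
Cell (r2,c2): row 2 has {A,B,C,D,E,F}; column 2 has {B,C,D,E,F} → G.
Cell (r3,c3): row 3 has {A,B,E,F,G}; column 3 has {A,C,E,F} → D.
Cell (r3,c6): row 3 has {A,B,D,E,F,G}; column 6 has {A,B,E,F,G} → C.
Cell (r5,c3): row 5 has {A,C,D,E,F,G}; column 3 has {A,C,D,E,F} → B.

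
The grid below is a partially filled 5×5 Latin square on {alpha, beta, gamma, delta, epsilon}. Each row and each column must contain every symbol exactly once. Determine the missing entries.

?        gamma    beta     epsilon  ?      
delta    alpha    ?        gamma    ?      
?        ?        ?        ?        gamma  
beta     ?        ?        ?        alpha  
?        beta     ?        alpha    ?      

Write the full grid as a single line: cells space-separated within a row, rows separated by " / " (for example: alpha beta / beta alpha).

alpha gamma beta epsilon delta / delta alpha epsilon gamma beta / epsilon delta alpha beta gamma / beta epsilon gamma delta alpha / gamma beta delta alpha epsilon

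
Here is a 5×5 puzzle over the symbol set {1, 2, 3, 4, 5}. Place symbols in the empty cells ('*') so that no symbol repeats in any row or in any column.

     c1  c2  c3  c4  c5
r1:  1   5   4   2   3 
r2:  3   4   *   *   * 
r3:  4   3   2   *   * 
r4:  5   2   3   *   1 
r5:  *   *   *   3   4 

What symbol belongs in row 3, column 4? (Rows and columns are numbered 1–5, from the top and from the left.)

(r3,c5) = 5
(r4,c4) = 4
(r5,c1) = 2
(r5,c2) = 1
(r5,c3) = 5
(r2,c3) = 1
(r2,c4) = 5
(r2,c5) = 2
(r3,c4) = 1

1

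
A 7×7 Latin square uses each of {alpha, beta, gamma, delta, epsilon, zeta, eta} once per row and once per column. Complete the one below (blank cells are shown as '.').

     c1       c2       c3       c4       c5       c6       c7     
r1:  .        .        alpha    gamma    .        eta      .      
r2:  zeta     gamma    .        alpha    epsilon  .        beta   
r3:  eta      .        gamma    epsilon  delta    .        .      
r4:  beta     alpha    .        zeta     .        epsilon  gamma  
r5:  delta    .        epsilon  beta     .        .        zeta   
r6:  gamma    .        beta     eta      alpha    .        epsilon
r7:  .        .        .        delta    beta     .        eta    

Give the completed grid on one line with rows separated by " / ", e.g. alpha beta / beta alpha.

epsilon beta alpha gamma zeta eta delta / zeta gamma eta alpha epsilon delta beta / eta zeta gamma epsilon delta beta alpha / beta alpha delta zeta eta epsilon gamma / delta eta epsilon beta gamma alpha zeta / gamma delta beta eta alpha zeta epsilon / alpha epsilon zeta delta beta gamma eta

row 1 has {alpha,gamma,eta}; column 1 has {beta,gamma,delta,zeta,eta} — only epsilon is left for (r1,c1).
row 1 has {alpha,gamma,epsilon,eta}; column 5 has {alpha,beta,delta,epsilon} — only zeta is left for (r1,c5).
row 1 has {alpha,gamma,epsilon,zeta,eta}; column 7 has {beta,gamma,epsilon,zeta,eta} — only delta is left for (r1,c7).
row 2 has {alpha,beta,gamma,epsilon,zeta}; column 6 has {epsilon,eta} — only delta is left for (r2,c6).
row 3 has {gamma,delta,epsilon,eta}; column 7 has {beta,gamma,delta,epsilon,zeta,eta} — only alpha is left for (r3,c7).
row 4 has {alpha,beta,gamma,epsilon,zeta}; column 5 has {alpha,beta,delta,epsilon,zeta} — only eta is left for (r4,c5).
row 5 has {beta,delta,epsilon,zeta}; column 2 has {alpha,gamma} — only eta is left for (r5,c2).
row 5 has {beta,delta,epsilon,zeta,eta}; column 5 has {alpha,beta,delta,epsilon,zeta,eta} — only gamma is left for (r5,c5).
row 5 has {beta,gamma,delta,epsilon,zeta,eta}; column 6 has {delta,epsilon,eta} — only alpha is left for (r5,c6).
row 6 has {alpha,beta,gamma,epsilon,eta}; column 6 has {alpha,delta,epsilon,eta} — only zeta is left for (r6,c6).
row 7 has {beta,delta,eta}; column 1 has {beta,gamma,delta,epsilon,zeta,eta} — only alpha is left for (r7,c1).
row 7 has {alpha,beta,delta,eta}; column 3 has {alpha,beta,gamma,epsilon} — only zeta is left for (r7,c3).
row 7 has {alpha,beta,delta,zeta,eta}; column 6 has {alpha,delta,epsilon,zeta,eta} — only gamma is left for (r7,c6).
row 1 has {alpha,gamma,delta,epsilon,zeta,eta}; column 2 has {alpha,gamma,eta} — only beta is left for (r1,c2).
row 2 has {alpha,beta,gamma,delta,epsilon,zeta}; column 3 has {alpha,beta,gamma,epsilon,zeta} — only eta is left for (r2,c3).
row 3 has {alpha,gamma,delta,epsilon,eta}; column 2 has {alpha,beta,gamma,eta} — only zeta is left for (r3,c2).
row 3 has {alpha,gamma,delta,epsilon,zeta,eta}; column 6 has {alpha,gamma,delta,epsilon,zeta,eta} — only beta is left for (r3,c6).
row 4 has {alpha,beta,gamma,epsilon,zeta,eta}; column 3 has {alpha,beta,gamma,epsilon,zeta,eta} — only delta is left for (r4,c3).
row 6 has {alpha,beta,gamma,epsilon,zeta,eta}; column 2 has {alpha,beta,gamma,zeta,eta} — only delta is left for (r6,c2).
row 7 has {alpha,beta,gamma,delta,zeta,eta}; column 2 has {alpha,beta,gamma,delta,zeta,eta} — only epsilon is left for (r7,c2).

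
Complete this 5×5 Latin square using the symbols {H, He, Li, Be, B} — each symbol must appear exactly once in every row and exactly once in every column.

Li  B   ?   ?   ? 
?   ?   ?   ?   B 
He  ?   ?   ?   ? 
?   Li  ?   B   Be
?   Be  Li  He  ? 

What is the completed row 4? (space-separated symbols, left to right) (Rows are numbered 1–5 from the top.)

H Li He B Be

row 3 has {He}; column 2 has {Li,Be,B} — only H is left for (r3,c2).
row 3 has {H,He}; column 5 has {Be,B} — only Li is left for (r3,c5).
row 4 has {Li,Be,B}; column 1 has {He,Li} — only H is left for (r4,c1).
row 4 has {H,Li,Be,B}; column 3 has {Li} — only He is left for (r4,c3).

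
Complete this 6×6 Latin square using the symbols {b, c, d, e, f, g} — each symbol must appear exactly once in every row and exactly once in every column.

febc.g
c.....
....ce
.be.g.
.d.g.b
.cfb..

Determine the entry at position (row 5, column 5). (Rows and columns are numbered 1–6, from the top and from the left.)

f

row 1 has {b,c,e,f,g}; column 5 has {c,g} — only d is left for (r1,c5).
row 4 has {b,e,g}; column 1 has {c,f} — only d is left for (r4,c1).
row 4 has {b,d,e,g}; column 4 has {b,c,g} — only f is left for (r4,c4).
row 4 has {b,d,e,f,g}; column 6 has {b,e,g} — only c is left for (r4,c6).
row 5 has {b,d,g}; column 1 has {c,d,f} — only e is left for (r5,c1).
row 5 has {b,d,e,g}; column 3 has {b,e,f} — only c is left for (r5,c3).
row 5 has {b,c,d,e,g}; column 5 has {c,d,g} — only f is left for (r5,c5).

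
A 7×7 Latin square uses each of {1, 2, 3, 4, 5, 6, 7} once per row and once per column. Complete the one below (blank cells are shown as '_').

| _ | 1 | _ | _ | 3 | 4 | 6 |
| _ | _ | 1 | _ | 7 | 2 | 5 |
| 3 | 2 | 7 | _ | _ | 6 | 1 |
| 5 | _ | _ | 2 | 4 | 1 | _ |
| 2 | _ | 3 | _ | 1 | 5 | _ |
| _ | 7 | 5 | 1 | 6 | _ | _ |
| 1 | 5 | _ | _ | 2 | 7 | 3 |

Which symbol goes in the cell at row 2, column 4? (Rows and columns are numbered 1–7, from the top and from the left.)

3

(r1,c1) = 7
(r1,c3) = 2
(r1,c4) = 5
(r3,c4) = 4
(r3,c5) = 5
(r4,c3) = 6
(r4,c7) = 7
(r5,c7) = 4
(r6,c1) = 4
(r6,c6) = 3
(r6,c7) = 2
(r7,c3) = 4
(r7,c4) = 6
(r2,c1) = 6
(r2,c4) = 3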